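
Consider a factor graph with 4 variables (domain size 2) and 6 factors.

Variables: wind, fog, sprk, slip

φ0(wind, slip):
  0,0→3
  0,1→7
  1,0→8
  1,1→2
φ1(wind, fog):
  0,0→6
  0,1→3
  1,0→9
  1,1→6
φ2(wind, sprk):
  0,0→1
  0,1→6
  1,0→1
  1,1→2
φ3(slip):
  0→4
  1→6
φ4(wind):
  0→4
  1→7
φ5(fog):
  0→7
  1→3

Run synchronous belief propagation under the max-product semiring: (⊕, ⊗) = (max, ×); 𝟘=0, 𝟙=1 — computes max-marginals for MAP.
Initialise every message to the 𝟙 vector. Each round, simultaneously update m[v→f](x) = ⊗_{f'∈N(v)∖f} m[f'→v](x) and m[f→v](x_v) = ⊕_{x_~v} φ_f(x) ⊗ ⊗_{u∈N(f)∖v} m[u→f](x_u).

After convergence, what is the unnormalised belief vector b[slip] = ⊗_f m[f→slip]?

b[slip] = [28224, 42336]

init: all messages = 𝟙 over 2 values
r1 m[φ0→wind] = [7, 8]
r1 m[φ0→slip] = [8, 7]
r1 m[φ1→wind] = [6, 9]
r1 m[φ1→fog] = [9, 6]
r1 m[φ2→wind] = [6, 2]
r1 m[φ2→sprk] = [1, 6]
r1 m[φ3→slip] = [4, 6]
r1 m[φ4→wind] = [4, 7]
r1 m[φ5→fog] = [7, 3]
r1 m[wind→φ0] = [1, 1]
r1 m[wind→φ1] = [1, 1]
r1 m[wind→φ2] = [1, 1]
r1 m[wind→φ4] = [1, 1]
r1 m[fog→φ1] = [1, 1]
r1 m[fog→φ5] = [1, 1]
r1 m[sprk→φ2] = [1, 1]
r1 m[slip→φ0] = [1, 1]
r1 m[slip→φ3] = [1, 1]
r2 m[φ0→wind] = [7, 8]
r2 m[φ0→slip] = [8, 7]
r2 m[φ1→wind] = [6, 9]
r2 m[φ1→fog] = [9, 6]
r2 m[φ2→wind] = [6, 2]
r2 m[φ2→sprk] = [1, 6]
r2 m[φ3→slip] = [4, 6]
r2 m[φ4→wind] = [4, 7]
r2 m[φ5→fog] = [7, 3]
r2 m[wind→φ0] = [144, 126]
r2 m[wind→φ1] = [168, 112]
r2 m[wind→φ2] = [168, 504]
r2 m[wind→φ4] = [252, 144]
r2 m[fog→φ1] = [7, 3]
r2 m[fog→φ5] = [9, 6]
r2 m[sprk→φ2] = [1, 1]
r2 m[slip→φ0] = [4, 6]
r2 m[slip→φ3] = [8, 7]
r3 m[φ0→wind] = [42, 32]
r3 m[φ0→slip] = [1008, 1008]
r3 m[φ1→wind] = [42, 63]
r3 m[φ1→fog] = [1008, 672]
r3 m[φ2→wind] = [6, 2]
r3 m[φ2→sprk] = [504, 1008]
r3 m[φ3→slip] = [4, 6]
r3 m[φ4→wind] = [4, 7]
r3 m[φ5→fog] = [7, 3]
r3 m[wind→φ0] = [144, 126]
r3 m[wind→φ1] = [168, 112]
r3 m[wind→φ2] = [168, 504]
r3 m[wind→φ4] = [252, 144]
r3 m[fog→φ1] = [7, 3]
r3 m[fog→φ5] = [9, 6]
r3 m[sprk→φ2] = [1, 1]
r3 m[slip→φ0] = [4, 6]
r3 m[slip→φ3] = [8, 7]
r4 m[φ0→wind] = [42, 32]
r4 m[φ0→slip] = [1008, 1008]
r4 m[φ1→wind] = [42, 63]
r4 m[φ1→fog] = [1008, 672]
r4 m[φ2→wind] = [6, 2]
r4 m[φ2→sprk] = [504, 1008]
r4 m[φ3→slip] = [4, 6]
r4 m[φ4→wind] = [4, 7]
r4 m[φ5→fog] = [7, 3]
r4 m[wind→φ0] = [1008, 882]
r4 m[wind→φ1] = [1008, 448]
r4 m[wind→φ2] = [7056, 14112]
r4 m[wind→φ4] = [10584, 4032]
r4 m[fog→φ1] = [7, 3]
r4 m[fog→φ5] = [1008, 672]
r4 m[sprk→φ2] = [1, 1]
r4 m[slip→φ0] = [4, 6]
r4 m[slip→φ3] = [1008, 1008]
r5 m[φ0→wind] = [42, 32]
r5 m[φ0→slip] = [7056, 7056]
r5 m[φ1→wind] = [42, 63]
r5 m[φ1→fog] = [6048, 3024]
r5 m[φ2→wind] = [6, 2]
r5 m[φ2→sprk] = [14112, 42336]
r5 m[φ3→slip] = [4, 6]
r5 m[φ4→wind] = [4, 7]
r5 m[φ5→fog] = [7, 3]
r5 m[wind→φ0] = [1008, 882]
r5 m[wind→φ1] = [1008, 448]
r5 m[wind→φ2] = [7056, 14112]
r5 m[wind→φ4] = [10584, 4032]
r5 m[fog→φ1] = [7, 3]
r5 m[fog→φ5] = [1008, 672]
r5 m[sprk→φ2] = [1, 1]
r5 m[slip→φ0] = [4, 6]
r5 m[slip→φ3] = [1008, 1008]
r6 m[φ0→wind] = [42, 32]
r6 m[φ0→slip] = [7056, 7056]
r6 m[φ1→wind] = [42, 63]
r6 m[φ1→fog] = [6048, 3024]
r6 m[φ2→wind] = [6, 2]
r6 m[φ2→sprk] = [14112, 42336]
r6 m[φ3→slip] = [4, 6]
r6 m[φ4→wind] = [4, 7]
r6 m[φ5→fog] = [7, 3]
r6 m[wind→φ0] = [1008, 882]
r6 m[wind→φ1] = [1008, 448]
r6 m[wind→φ2] = [7056, 14112]
r6 m[wind→φ4] = [10584, 4032]
r6 m[fog→φ1] = [7, 3]
r6 m[fog→φ5] = [6048, 3024]
r6 m[sprk→φ2] = [1, 1]
r6 m[slip→φ0] = [4, 6]
r6 m[slip→φ3] = [7056, 7056]
r7 m[φ0→wind] = [42, 32]
r7 m[φ0→slip] = [7056, 7056]
r7 m[φ1→wind] = [42, 63]
r7 m[φ1→fog] = [6048, 3024]
r7 m[φ2→wind] = [6, 2]
r7 m[φ2→sprk] = [14112, 42336]
r7 m[φ3→slip] = [4, 6]
r7 m[φ4→wind] = [4, 7]
r7 m[φ5→fog] = [7, 3]
r7 m[wind→φ0] = [1008, 882]
r7 m[wind→φ1] = [1008, 448]
r7 m[wind→φ2] = [7056, 14112]
r7 m[wind→φ4] = [10584, 4032]
r7 m[fog→φ1] = [7, 3]
r7 m[fog→φ5] = [6048, 3024]
r7 m[sprk→φ2] = [1, 1]
r7 m[slip→φ0] = [4, 6]
r7 m[slip→φ3] = [7056, 7056]
fixed point reached at round 7
b[slip] = ⊗ incoming = [28224, 42336]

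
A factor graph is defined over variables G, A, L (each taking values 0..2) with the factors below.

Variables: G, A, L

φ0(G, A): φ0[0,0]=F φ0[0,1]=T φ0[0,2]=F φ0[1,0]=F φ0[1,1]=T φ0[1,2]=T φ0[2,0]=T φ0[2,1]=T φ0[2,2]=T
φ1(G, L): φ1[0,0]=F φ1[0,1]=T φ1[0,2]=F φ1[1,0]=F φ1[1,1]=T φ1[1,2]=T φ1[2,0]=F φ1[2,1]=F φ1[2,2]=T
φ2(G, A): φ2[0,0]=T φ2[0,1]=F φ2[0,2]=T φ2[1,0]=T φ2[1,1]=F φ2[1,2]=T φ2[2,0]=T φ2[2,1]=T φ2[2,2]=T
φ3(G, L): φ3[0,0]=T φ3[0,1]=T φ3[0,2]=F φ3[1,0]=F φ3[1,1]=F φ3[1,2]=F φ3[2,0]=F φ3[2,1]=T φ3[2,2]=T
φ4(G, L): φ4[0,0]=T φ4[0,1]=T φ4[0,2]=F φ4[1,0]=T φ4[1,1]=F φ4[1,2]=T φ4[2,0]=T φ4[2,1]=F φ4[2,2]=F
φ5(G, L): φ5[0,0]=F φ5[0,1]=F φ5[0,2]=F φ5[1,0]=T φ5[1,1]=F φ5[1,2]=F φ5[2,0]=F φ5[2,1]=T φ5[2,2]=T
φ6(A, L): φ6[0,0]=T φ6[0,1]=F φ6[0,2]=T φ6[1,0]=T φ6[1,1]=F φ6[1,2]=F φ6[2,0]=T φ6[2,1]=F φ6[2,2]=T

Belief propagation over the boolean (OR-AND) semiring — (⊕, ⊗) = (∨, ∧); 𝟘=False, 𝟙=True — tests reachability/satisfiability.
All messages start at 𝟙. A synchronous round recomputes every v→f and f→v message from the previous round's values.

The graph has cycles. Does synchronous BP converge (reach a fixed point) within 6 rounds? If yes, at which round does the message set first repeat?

init: all messages = 𝟙 over 3 values
r1 m[φ0→G] = [T, T, T]
r1 m[φ0→A] = [T, T, T]
r1 m[φ1→G] = [T, T, T]
r1 m[φ1→L] = [F, T, T]
r1 m[φ2→G] = [T, T, T]
r1 m[φ2→A] = [T, T, T]
r1 m[φ3→G] = [T, F, T]
r1 m[φ3→L] = [T, T, T]
r1 m[φ4→G] = [T, T, T]
r1 m[φ4→L] = [T, T, T]
r1 m[φ5→G] = [F, T, T]
r1 m[φ5→L] = [T, T, T]
r1 m[φ6→A] = [T, T, T]
r1 m[φ6→L] = [T, F, T]
r1 m[G→φ0] = [T, T, T]
r1 m[G→φ1] = [T, T, T]
r1 m[G→φ2] = [T, T, T]
r1 m[G→φ3] = [T, T, T]
r1 m[G→φ4] = [T, T, T]
r1 m[G→φ5] = [T, T, T]
r1 m[A→φ0] = [T, T, T]
r1 m[A→φ2] = [T, T, T]
r1 m[A→φ6] = [T, T, T]
r1 m[L→φ1] = [T, T, T]
r1 m[L→φ3] = [T, T, T]
r1 m[L→φ4] = [T, T, T]
r1 m[L→φ5] = [T, T, T]
r1 m[L→φ6] = [T, T, T]
r2 m[φ0→G] = [T, T, T]
r2 m[φ0→A] = [T, T, T]
r2 m[φ1→G] = [T, T, T]
r2 m[φ1→L] = [F, T, T]
r2 m[φ2→G] = [T, T, T]
r2 m[φ2→A] = [T, T, T]
r2 m[φ3→G] = [T, F, T]
r2 m[φ3→L] = [T, T, T]
r2 m[φ4→G] = [T, T, T]
r2 m[φ4→L] = [T, T, T]
r2 m[φ5→G] = [F, T, T]
r2 m[φ5→L] = [T, T, T]
r2 m[φ6→A] = [T, T, T]
r2 m[φ6→L] = [T, F, T]
r2 m[G→φ0] = [F, F, T]
r2 m[G→φ1] = [F, F, T]
r2 m[G→φ2] = [F, F, T]
r2 m[G→φ3] = [F, T, T]
r2 m[G→φ4] = [F, F, T]
r2 m[G→φ5] = [T, F, T]
r2 m[A→φ0] = [T, T, T]
r2 m[A→φ2] = [T, T, T]
r2 m[A→φ6] = [T, T, T]
r2 m[L→φ1] = [T, F, T]
r2 m[L→φ3] = [F, F, T]
r2 m[L→φ4] = [F, F, T]
r2 m[L→φ5] = [F, F, T]
r2 m[L→φ6] = [F, T, T]
r3 m[φ0→G] = [T, T, T]
r3 m[φ0→A] = [T, T, T]
r3 m[φ1→G] = [F, T, T]
r3 m[φ1→L] = [F, F, T]
r3 m[φ2→G] = [T, T, T]
r3 m[φ2→A] = [T, T, T]
r3 m[φ3→G] = [F, F, T]
r3 m[φ3→L] = [F, T, T]
r3 m[φ4→G] = [F, T, F]
r3 m[φ4→L] = [T, F, F]
r3 m[φ5→G] = [F, F, T]
r3 m[φ5→L] = [F, T, T]
r3 m[φ6→A] = [T, F, T]
r3 m[φ6→L] = [T, F, T]
r3 m[G→φ0] = [F, F, T]
r3 m[G→φ1] = [F, F, T]
r3 m[G→φ2] = [F, F, T]
r3 m[G→φ3] = [F, T, T]
r3 m[G→φ4] = [F, F, T]
r3 m[G→φ5] = [T, F, T]
r3 m[A→φ0] = [T, T, T]
r3 m[A→φ2] = [T, T, T]
r3 m[A→φ6] = [T, T, T]
r3 m[L→φ1] = [T, F, T]
r3 m[L→φ3] = [F, F, T]
r3 m[L→φ4] = [F, F, T]
r3 m[L→φ5] = [F, F, T]
r3 m[L→φ6] = [F, T, T]
r4 m[φ0→G] = [T, T, T]
r4 m[φ0→A] = [T, T, T]
r4 m[φ1→G] = [F, T, T]
r4 m[φ1→L] = [F, F, T]
r4 m[φ2→G] = [T, T, T]
r4 m[φ2→A] = [T, T, T]
r4 m[φ3→G] = [F, F, T]
r4 m[φ3→L] = [F, T, T]
r4 m[φ4→G] = [F, T, F]
r4 m[φ4→L] = [T, F, F]
r4 m[φ5→G] = [F, F, T]
r4 m[φ5→L] = [F, T, T]
r4 m[φ6→A] = [T, F, T]
r4 m[φ6→L] = [T, F, T]
r4 m[G→φ0] = [F, F, F]
r4 m[G→φ1] = [F, F, F]
r4 m[G→φ2] = [F, F, F]
r4 m[G→φ3] = [F, F, F]
r4 m[G→φ4] = [F, F, T]
r4 m[G→φ5] = [F, F, F]
r4 m[A→φ0] = [T, F, T]
r4 m[A→φ2] = [T, F, T]
r4 m[A→φ6] = [T, T, T]
r4 m[L→φ1] = [F, F, F]
r4 m[L→φ3] = [F, F, F]
r4 m[L→φ4] = [F, F, T]
r4 m[L→φ5] = [F, F, F]
r4 m[L→φ6] = [F, F, F]
r5 m[φ0→G] = [F, T, T]
r5 m[φ0→A] = [F, F, F]
r5 m[φ1→G] = [F, F, F]
r5 m[φ1→L] = [F, F, F]
r5 m[φ2→G] = [T, T, T]
r5 m[φ2→A] = [F, F, F]
r5 m[φ3→G] = [F, F, F]
r5 m[φ3→L] = [F, F, F]
r5 m[φ4→G] = [F, T, F]
r5 m[φ4→L] = [T, F, F]
r5 m[φ5→G] = [F, F, F]
r5 m[φ5→L] = [F, F, F]
r5 m[φ6→A] = [F, F, F]
r5 m[φ6→L] = [T, F, T]
r5 m[G→φ0] = [F, F, F]
r5 m[G→φ1] = [F, F, F]
r5 m[G→φ2] = [F, F, F]
r5 m[G→φ3] = [F, F, F]
r5 m[G→φ4] = [F, F, T]
r5 m[G→φ5] = [F, F, F]
r5 m[A→φ0] = [T, F, T]
r5 m[A→φ2] = [T, F, T]
r5 m[A→φ6] = [T, T, T]
r5 m[L→φ1] = [F, F, F]
r5 m[L→φ3] = [F, F, F]
r5 m[L→φ4] = [F, F, T]
r5 m[L→φ5] = [F, F, F]
r5 m[L→φ6] = [F, F, F]
r6 m[φ0→G] = [F, T, T]
r6 m[φ0→A] = [F, F, F]
r6 m[φ1→G] = [F, F, F]
r6 m[φ1→L] = [F, F, F]
r6 m[φ2→G] = [T, T, T]
r6 m[φ2→A] = [F, F, F]
r6 m[φ3→G] = [F, F, F]
r6 m[φ3→L] = [F, F, F]
r6 m[φ4→G] = [F, T, F]
r6 m[φ4→L] = [T, F, F]
r6 m[φ5→G] = [F, F, F]
r6 m[φ5→L] = [F, F, F]
r6 m[φ6→A] = [F, F, F]
r6 m[φ6→L] = [T, F, T]
r6 m[G→φ0] = [F, F, F]
r6 m[G→φ1] = [F, F, F]
r6 m[G→φ2] = [F, F, F]
r6 m[G→φ3] = [F, F, F]
r6 m[G→φ4] = [F, F, F]
r6 m[G→φ5] = [F, F, F]
r6 m[A→φ0] = [F, F, F]
r6 m[A→φ2] = [F, F, F]
r6 m[A→φ6] = [F, F, F]
r6 m[L→φ1] = [F, F, F]
r6 m[L→φ3] = [F, F, F]
r6 m[L→φ4] = [F, F, F]
r6 m[L→φ5] = [F, F, F]
r6 m[L→φ6] = [F, F, F]
no fixed point within 6 rounds

NOT CONVERGED within 6 rounds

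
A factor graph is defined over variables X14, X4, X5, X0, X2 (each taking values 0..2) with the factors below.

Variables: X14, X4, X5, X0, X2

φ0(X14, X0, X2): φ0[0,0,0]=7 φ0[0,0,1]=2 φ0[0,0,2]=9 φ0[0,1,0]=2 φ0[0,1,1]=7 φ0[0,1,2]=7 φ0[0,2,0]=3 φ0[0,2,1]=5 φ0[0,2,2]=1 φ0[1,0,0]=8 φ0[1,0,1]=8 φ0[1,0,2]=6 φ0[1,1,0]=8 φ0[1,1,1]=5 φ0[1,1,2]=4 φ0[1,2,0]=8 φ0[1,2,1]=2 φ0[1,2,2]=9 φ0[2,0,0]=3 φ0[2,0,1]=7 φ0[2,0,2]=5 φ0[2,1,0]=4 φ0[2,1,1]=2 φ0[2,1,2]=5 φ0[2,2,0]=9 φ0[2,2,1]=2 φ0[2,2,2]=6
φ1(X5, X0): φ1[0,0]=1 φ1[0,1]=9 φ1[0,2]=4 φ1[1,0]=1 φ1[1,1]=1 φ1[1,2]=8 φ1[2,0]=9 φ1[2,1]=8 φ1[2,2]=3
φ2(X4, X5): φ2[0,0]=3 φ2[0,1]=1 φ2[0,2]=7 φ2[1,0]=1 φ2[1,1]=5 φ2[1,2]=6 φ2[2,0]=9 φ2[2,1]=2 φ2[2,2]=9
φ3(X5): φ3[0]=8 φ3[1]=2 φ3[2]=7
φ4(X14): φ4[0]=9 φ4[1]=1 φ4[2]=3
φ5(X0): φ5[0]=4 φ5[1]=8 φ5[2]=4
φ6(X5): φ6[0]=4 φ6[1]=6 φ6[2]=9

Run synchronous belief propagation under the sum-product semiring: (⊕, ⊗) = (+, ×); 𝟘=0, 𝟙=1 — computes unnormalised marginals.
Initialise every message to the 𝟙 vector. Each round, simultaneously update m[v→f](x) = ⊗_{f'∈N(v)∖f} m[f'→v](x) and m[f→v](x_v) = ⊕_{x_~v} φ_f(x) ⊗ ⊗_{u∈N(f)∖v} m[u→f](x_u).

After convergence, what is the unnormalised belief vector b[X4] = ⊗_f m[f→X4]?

init: all messages = 𝟙 over 3 values
r1 m[φ0→X14] = [43, 58, 43]
r1 m[φ0→X0] = [55, 44, 45]
r1 m[φ0→X2] = [52, 40, 52]
r1 m[φ1→X5] = [14, 10, 20]
r1 m[φ1→X0] = [11, 18, 15]
r1 m[φ2→X4] = [11, 12, 20]
r1 m[φ2→X5] = [13, 8, 22]
r1 m[φ3→X5] = [8, 2, 7]
r1 m[φ4→X14] = [9, 1, 3]
r1 m[φ5→X0] = [4, 8, 4]
r1 m[φ6→X5] = [4, 6, 9]
r1 m[X14→φ0] = [1, 1, 1]
r1 m[X14→φ4] = [1, 1, 1]
r1 m[X4→φ2] = [1, 1, 1]
r1 m[X5→φ1] = [1, 1, 1]
r1 m[X5→φ2] = [1, 1, 1]
r1 m[X5→φ3] = [1, 1, 1]
r1 m[X5→φ6] = [1, 1, 1]
r1 m[X0→φ0] = [1, 1, 1]
r1 m[X0→φ1] = [1, 1, 1]
r1 m[X0→φ5] = [1, 1, 1]
r1 m[X2→φ0] = [1, 1, 1]
r2 m[φ0→X14] = [43, 58, 43]
r2 m[φ0→X0] = [55, 44, 45]
r2 m[φ0→X2] = [52, 40, 52]
r2 m[φ1→X5] = [14, 10, 20]
r2 m[φ1→X0] = [11, 18, 15]
r2 m[φ2→X4] = [11, 12, 20]
r2 m[φ2→X5] = [13, 8, 22]
r2 m[φ3→X5] = [8, 2, 7]
r2 m[φ4→X14] = [9, 1, 3]
r2 m[φ5→X0] = [4, 8, 4]
r2 m[φ6→X5] = [4, 6, 9]
r2 m[X14→φ0] = [9, 1, 3]
r2 m[X14→φ4] = [43, 58, 43]
r2 m[X4→φ2] = [1, 1, 1]
r2 m[X5→φ1] = [416, 96, 1386]
r2 m[X5→φ2] = [448, 120, 1260]
r2 m[X5→φ3] = [728, 480, 3960]
r2 m[X5→φ6] = [1456, 160, 3080]
r2 m[X0→φ0] = [44, 144, 60]
r2 m[X0→φ1] = [220, 352, 180]
r2 m[X0→φ5] = [605, 792, 675]
r2 m[X2→φ0] = [1, 1, 1]
r3 m[φ0→X14] = [3636, 4556, 3264]
r3 m[φ0→X0] = [229, 194, 151]
r3 m[φ0→X2] = [12712, 15904, 18456]
r3 m[φ1→X5] = [4108, 2012, 5336]
r3 m[φ1→X0] = [12986, 14928, 6590]
r3 m[φ2→X4] = [10284, 8608, 15612]
r3 m[φ2→X5] = [13, 8, 22]
r3 m[φ3→X5] = [8, 2, 7]
r3 m[φ4→X14] = [9, 1, 3]
r3 m[φ5→X0] = [4, 8, 4]
r3 m[φ6→X5] = [4, 6, 9]
r3 m[X14→φ0] = [9, 1, 3]
r3 m[X14→φ4] = [43, 58, 43]
r3 m[X4→φ2] = [1, 1, 1]
r3 m[X5→φ1] = [416, 96, 1386]
r3 m[X5→φ2] = [448, 120, 1260]
r3 m[X5→φ3] = [728, 480, 3960]
r3 m[X5→φ6] = [1456, 160, 3080]
r3 m[X0→φ0] = [44, 144, 60]
r3 m[X0→φ1] = [220, 352, 180]
r3 m[X0→φ5] = [605, 792, 675]
r3 m[X2→φ0] = [1, 1, 1]
r4 m[φ0→X14] = [3636, 4556, 3264]
r4 m[φ0→X0] = [229, 194, 151]
r4 m[φ0→X2] = [12712, 15904, 18456]
r4 m[φ1→X5] = [4108, 2012, 5336]
r4 m[φ1→X0] = [12986, 14928, 6590]
r4 m[φ2→X4] = [10284, 8608, 15612]
r4 m[φ2→X5] = [13, 8, 22]
r4 m[φ3→X5] = [8, 2, 7]
r4 m[φ4→X14] = [9, 1, 3]
r4 m[φ5→X0] = [4, 8, 4]
r4 m[φ6→X5] = [4, 6, 9]
r4 m[X14→φ0] = [9, 1, 3]
r4 m[X14→φ4] = [3636, 4556, 3264]
r4 m[X4→φ2] = [1, 1, 1]
r4 m[X5→φ1] = [416, 96, 1386]
r4 m[X5→φ2] = [131456, 24144, 336168]
r4 m[X5→φ3] = [213616, 96576, 1056528]
r4 m[X5→φ6] = [427232, 32192, 821744]
r4 m[X0→φ0] = [51944, 119424, 26360]
r4 m[X0→φ1] = [916, 1552, 604]
r4 m[X0→φ5] = [2973794, 2896032, 995090]
r4 m[X2→φ0] = [1, 1, 1]
r5 m[φ0→X14] = [3083016, 3673816, 2540944]
r5 m[φ0→X0] = [229, 194, 151]
r5 m[φ0→X2] = [10327952, 12675824, 16040016]
r5 m[φ1→X5] = [17300, 7300, 22472]
r5 m[φ1→X0] = [12986, 14928, 6590]
r5 m[φ2→X4] = [2771688, 2269184, 4256904]
r5 m[φ2→X5] = [13, 8, 22]
r5 m[φ3→X5] = [8, 2, 7]
r5 m[φ4→X14] = [9, 1, 3]
r5 m[φ5→X0] = [4, 8, 4]
r5 m[φ6→X5] = [4, 6, 9]
r5 m[X14→φ0] = [9, 1, 3]
r5 m[X14→φ4] = [3636, 4556, 3264]
r5 m[X4→φ2] = [1, 1, 1]
r5 m[X5→φ1] = [416, 96, 1386]
r5 m[X5→φ2] = [131456, 24144, 336168]
r5 m[X5→φ3] = [213616, 96576, 1056528]
r5 m[X5→φ6] = [427232, 32192, 821744]
r5 m[X0→φ0] = [51944, 119424, 26360]
r5 m[X0→φ1] = [916, 1552, 604]
r5 m[X0→φ5] = [2973794, 2896032, 995090]
r5 m[X2→φ0] = [1, 1, 1]
r6 m[φ0→X14] = [3083016, 3673816, 2540944]
r6 m[φ0→X0] = [229, 194, 151]
r6 m[φ0→X2] = [10327952, 12675824, 16040016]
r6 m[φ1→X5] = [17300, 7300, 22472]
r6 m[φ1→X0] = [12986, 14928, 6590]
r6 m[φ2→X4] = [2771688, 2269184, 4256904]
r6 m[φ2→X5] = [13, 8, 22]
r6 m[φ3→X5] = [8, 2, 7]
r6 m[φ4→X14] = [9, 1, 3]
r6 m[φ5→X0] = [4, 8, 4]
r6 m[φ6→X5] = [4, 6, 9]
r6 m[X14→φ0] = [9, 1, 3]
r6 m[X14→φ4] = [3083016, 3673816, 2540944]
r6 m[X4→φ2] = [1, 1, 1]
r6 m[X5→φ1] = [416, 96, 1386]
r6 m[X5→φ2] = [553600, 87600, 1415736]
r6 m[X5→φ3] = [899600, 350400, 4449456]
r6 m[X5→φ6] = [1799200, 116800, 3460688]
r6 m[X0→φ0] = [51944, 119424, 26360]
r6 m[X0→φ1] = [916, 1552, 604]
r6 m[X0→φ5] = [2973794, 2896032, 995090]
r6 m[X2→φ0] = [1, 1, 1]
r7 m[φ0→X14] = [3083016, 3673816, 2540944]
r7 m[φ0→X0] = [229, 194, 151]
r7 m[φ0→X2] = [10327952, 12675824, 16040016]
r7 m[φ1→X5] = [17300, 7300, 22472]
r7 m[φ1→X0] = [12986, 14928, 6590]
r7 m[φ2→X4] = [11658552, 9486016, 17899224]
r7 m[φ2→X5] = [13, 8, 22]
r7 m[φ3→X5] = [8, 2, 7]
r7 m[φ4→X14] = [9, 1, 3]
r7 m[φ5→X0] = [4, 8, 4]
r7 m[φ6→X5] = [4, 6, 9]
r7 m[X14→φ0] = [9, 1, 3]
r7 m[X14→φ4] = [3083016, 3673816, 2540944]
r7 m[X4→φ2] = [1, 1, 1]
r7 m[X5→φ1] = [416, 96, 1386]
r7 m[X5→φ2] = [553600, 87600, 1415736]
r7 m[X5→φ3] = [899600, 350400, 4449456]
r7 m[X5→φ6] = [1799200, 116800, 3460688]
r7 m[X0→φ0] = [51944, 119424, 26360]
r7 m[X0→φ1] = [916, 1552, 604]
r7 m[X0→φ5] = [2973794, 2896032, 995090]
r7 m[X2→φ0] = [1, 1, 1]
r8 m[φ0→X14] = [3083016, 3673816, 2540944]
r8 m[φ0→X0] = [229, 194, 151]
r8 m[φ0→X2] = [10327952, 12675824, 16040016]
r8 m[φ1→X5] = [17300, 7300, 22472]
r8 m[φ1→X0] = [12986, 14928, 6590]
r8 m[φ2→X4] = [11658552, 9486016, 17899224]
r8 m[φ2→X5] = [13, 8, 22]
r8 m[φ3→X5] = [8, 2, 7]
r8 m[φ4→X14] = [9, 1, 3]
r8 m[φ5→X0] = [4, 8, 4]
r8 m[φ6→X5] = [4, 6, 9]
r8 m[X14→φ0] = [9, 1, 3]
r8 m[X14→φ4] = [3083016, 3673816, 2540944]
r8 m[X4→φ2] = [1, 1, 1]
r8 m[X5→φ1] = [416, 96, 1386]
r8 m[X5→φ2] = [553600, 87600, 1415736]
r8 m[X5→φ3] = [899600, 350400, 4449456]
r8 m[X5→φ6] = [1799200, 116800, 3460688]
r8 m[X0→φ0] = [51944, 119424, 26360]
r8 m[X0→φ1] = [916, 1552, 604]
r8 m[X0→φ5] = [2973794, 2896032, 995090]
r8 m[X2→φ0] = [1, 1, 1]
fixed point reached at round 8
b[X4] = ⊗ incoming = [11658552, 9486016, 17899224]

b[X4] = [11658552, 9486016, 17899224]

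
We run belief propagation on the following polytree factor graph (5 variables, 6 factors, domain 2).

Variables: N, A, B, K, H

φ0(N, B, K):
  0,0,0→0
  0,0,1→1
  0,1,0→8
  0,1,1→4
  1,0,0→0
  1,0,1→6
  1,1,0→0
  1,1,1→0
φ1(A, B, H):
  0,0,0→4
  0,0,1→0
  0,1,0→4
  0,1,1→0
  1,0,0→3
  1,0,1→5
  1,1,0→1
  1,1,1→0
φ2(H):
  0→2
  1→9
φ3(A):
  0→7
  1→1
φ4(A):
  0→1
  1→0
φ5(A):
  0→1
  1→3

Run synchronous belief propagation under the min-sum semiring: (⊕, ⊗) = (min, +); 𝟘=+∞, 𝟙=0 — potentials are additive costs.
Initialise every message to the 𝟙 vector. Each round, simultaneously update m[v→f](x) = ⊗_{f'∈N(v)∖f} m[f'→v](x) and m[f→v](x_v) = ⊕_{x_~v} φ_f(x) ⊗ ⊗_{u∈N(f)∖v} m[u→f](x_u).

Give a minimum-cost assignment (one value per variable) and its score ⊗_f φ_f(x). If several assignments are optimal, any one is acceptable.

assignment: (N=1, A=1, B=1, K=0, H=0); score = 7

init: all messages = 𝟙 over 2 values
r1 m[φ0→N] = [0, 0]
r1 m[φ0→B] = [0, 0]
r1 m[φ0→K] = [0, 0]
r1 m[φ1→A] = [0, 0]
r1 m[φ1→B] = [0, 0]
r1 m[φ1→H] = [1, 0]
r1 m[φ2→H] = [2, 9]
r1 m[φ3→A] = [7, 1]
r1 m[φ4→A] = [1, 0]
r1 m[φ5→A] = [1, 3]
r1 m[N→φ0] = [0, 0]
r1 m[A→φ1] = [0, 0]
r1 m[A→φ3] = [0, 0]
r1 m[A→φ4] = [0, 0]
r1 m[A→φ5] = [0, 0]
r1 m[B→φ0] = [0, 0]
r1 m[B→φ1] = [0, 0]
r1 m[K→φ0] = [0, 0]
r1 m[H→φ1] = [0, 0]
r1 m[H→φ2] = [0, 0]
r2 m[φ0→N] = [0, 0]
r2 m[φ0→B] = [0, 0]
r2 m[φ0→K] = [0, 0]
r2 m[φ1→A] = [0, 0]
r2 m[φ1→B] = [0, 0]
r2 m[φ1→H] = [1, 0]
r2 m[φ2→H] = [2, 9]
r2 m[φ3→A] = [7, 1]
r2 m[φ4→A] = [1, 0]
r2 m[φ5→A] = [1, 3]
r2 m[N→φ0] = [0, 0]
r2 m[A→φ1] = [9, 4]
r2 m[A→φ3] = [2, 3]
r2 m[A→φ4] = [8, 4]
r2 m[A→φ5] = [8, 1]
r2 m[B→φ0] = [0, 0]
r2 m[B→φ1] = [0, 0]
r2 m[K→φ0] = [0, 0]
r2 m[H→φ1] = [2, 9]
r2 m[H→φ2] = [1, 0]
r3 m[φ0→N] = [0, 0]
r3 m[φ0→B] = [0, 0]
r3 m[φ0→K] = [0, 0]
r3 m[φ1→A] = [6, 3]
r3 m[φ1→B] = [9, 7]
r3 m[φ1→H] = [5, 4]
r3 m[φ2→H] = [2, 9]
r3 m[φ3→A] = [7, 1]
r3 m[φ4→A] = [1, 0]
r3 m[φ5→A] = [1, 3]
r3 m[N→φ0] = [0, 0]
r3 m[A→φ1] = [9, 4]
r3 m[A→φ3] = [2, 3]
r3 m[A→φ4] = [8, 4]
r3 m[A→φ5] = [8, 1]
r3 m[B→φ0] = [0, 0]
r3 m[B→φ1] = [0, 0]
r3 m[K→φ0] = [0, 0]
r3 m[H→φ1] = [2, 9]
r3 m[H→φ2] = [1, 0]
r4 m[φ0→N] = [0, 0]
r4 m[φ0→B] = [0, 0]
r4 m[φ0→K] = [0, 0]
r4 m[φ1→A] = [6, 3]
r4 m[φ1→B] = [9, 7]
r4 m[φ1→H] = [5, 4]
r4 m[φ2→H] = [2, 9]
r4 m[φ3→A] = [7, 1]
r4 m[φ4→A] = [1, 0]
r4 m[φ5→A] = [1, 3]
r4 m[N→φ0] = [0, 0]
r4 m[A→φ1] = [9, 4]
r4 m[A→φ3] = [8, 6]
r4 m[A→φ4] = [14, 7]
r4 m[A→φ5] = [14, 4]
r4 m[B→φ0] = [9, 7]
r4 m[B→φ1] = [0, 0]
r4 m[K→φ0] = [0, 0]
r4 m[H→φ1] = [2, 9]
r4 m[H→φ2] = [5, 4]
r5 m[φ0→N] = [9, 7]
r5 m[φ0→B] = [0, 0]
r5 m[φ0→K] = [7, 7]
r5 m[φ1→A] = [6, 3]
r5 m[φ1→B] = [9, 7]
r5 m[φ1→H] = [5, 4]
r5 m[φ2→H] = [2, 9]
r5 m[φ3→A] = [7, 1]
r5 m[φ4→A] = [1, 0]
r5 m[φ5→A] = [1, 3]
r5 m[N→φ0] = [0, 0]
r5 m[A→φ1] = [9, 4]
r5 m[A→φ3] = [8, 6]
r5 m[A→φ4] = [14, 7]
r5 m[A→φ5] = [14, 4]
r5 m[B→φ0] = [9, 7]
r5 m[B→φ1] = [0, 0]
r5 m[K→φ0] = [0, 0]
r5 m[H→φ1] = [2, 9]
r5 m[H→φ2] = [5, 4]
r6 m[φ0→N] = [9, 7]
r6 m[φ0→B] = [0, 0]
r6 m[φ0→K] = [7, 7]
r6 m[φ1→A] = [6, 3]
r6 m[φ1→B] = [9, 7]
r6 m[φ1→H] = [5, 4]
r6 m[φ2→H] = [2, 9]
r6 m[φ3→A] = [7, 1]
r6 m[φ4→A] = [1, 0]
r6 m[φ5→A] = [1, 3]
r6 m[N→φ0] = [0, 0]
r6 m[A→φ1] = [9, 4]
r6 m[A→φ3] = [8, 6]
r6 m[A→φ4] = [14, 7]
r6 m[A→φ5] = [14, 4]
r6 m[B→φ0] = [9, 7]
r6 m[B→φ1] = [0, 0]
r6 m[K→φ0] = [0, 0]
r6 m[H→φ1] = [2, 9]
r6 m[H→φ2] = [5, 4]
fixed point reached at round 6
traceback from N: (N=1, A=1, B=1, K=0, H=0), score=7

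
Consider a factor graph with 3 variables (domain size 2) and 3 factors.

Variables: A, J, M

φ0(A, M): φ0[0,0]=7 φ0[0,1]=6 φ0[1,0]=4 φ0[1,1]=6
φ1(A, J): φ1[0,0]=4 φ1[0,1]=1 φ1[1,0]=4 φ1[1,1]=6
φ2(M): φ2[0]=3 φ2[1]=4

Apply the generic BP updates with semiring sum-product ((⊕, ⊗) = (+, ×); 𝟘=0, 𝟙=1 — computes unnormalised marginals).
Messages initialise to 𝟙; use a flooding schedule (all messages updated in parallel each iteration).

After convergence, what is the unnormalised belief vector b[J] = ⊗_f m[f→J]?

b[J] = [324, 261]

init: all messages = 𝟙 over 2 values
r1 m[φ0→A] = [13, 10]
r1 m[φ0→M] = [11, 12]
r1 m[φ1→A] = [5, 10]
r1 m[φ1→J] = [8, 7]
r1 m[φ2→M] = [3, 4]
r1 m[A→φ0] = [1, 1]
r1 m[A→φ1] = [1, 1]
r1 m[J→φ1] = [1, 1]
r1 m[M→φ0] = [1, 1]
r1 m[M→φ2] = [1, 1]
r2 m[φ0→A] = [13, 10]
r2 m[φ0→M] = [11, 12]
r2 m[φ1→A] = [5, 10]
r2 m[φ1→J] = [8, 7]
r2 m[φ2→M] = [3, 4]
r2 m[A→φ0] = [5, 10]
r2 m[A→φ1] = [13, 10]
r2 m[J→φ1] = [1, 1]
r2 m[M→φ0] = [3, 4]
r2 m[M→φ2] = [11, 12]
r3 m[φ0→A] = [45, 36]
r3 m[φ0→M] = [75, 90]
r3 m[φ1→A] = [5, 10]
r3 m[φ1→J] = [92, 73]
r3 m[φ2→M] = [3, 4]
r3 m[A→φ0] = [5, 10]
r3 m[A→φ1] = [13, 10]
r3 m[J→φ1] = [1, 1]
r3 m[M→φ0] = [3, 4]
r3 m[M→φ2] = [11, 12]
r4 m[φ0→A] = [45, 36]
r4 m[φ0→M] = [75, 90]
r4 m[φ1→A] = [5, 10]
r4 m[φ1→J] = [92, 73]
r4 m[φ2→M] = [3, 4]
r4 m[A→φ0] = [5, 10]
r4 m[A→φ1] = [45, 36]
r4 m[J→φ1] = [1, 1]
r4 m[M→φ0] = [3, 4]
r4 m[M→φ2] = [75, 90]
r5 m[φ0→A] = [45, 36]
r5 m[φ0→M] = [75, 90]
r5 m[φ1→A] = [5, 10]
r5 m[φ1→J] = [324, 261]
r5 m[φ2→M] = [3, 4]
r5 m[A→φ0] = [5, 10]
r5 m[A→φ1] = [45, 36]
r5 m[J→φ1] = [1, 1]
r5 m[M→φ0] = [3, 4]
r5 m[M→φ2] = [75, 90]
r6 m[φ0→A] = [45, 36]
r6 m[φ0→M] = [75, 90]
r6 m[φ1→A] = [5, 10]
r6 m[φ1→J] = [324, 261]
r6 m[φ2→M] = [3, 4]
r6 m[A→φ0] = [5, 10]
r6 m[A→φ1] = [45, 36]
r6 m[J→φ1] = [1, 1]
r6 m[M→φ0] = [3, 4]
r6 m[M→φ2] = [75, 90]
fixed point reached at round 6
b[J] = ⊗ incoming = [324, 261]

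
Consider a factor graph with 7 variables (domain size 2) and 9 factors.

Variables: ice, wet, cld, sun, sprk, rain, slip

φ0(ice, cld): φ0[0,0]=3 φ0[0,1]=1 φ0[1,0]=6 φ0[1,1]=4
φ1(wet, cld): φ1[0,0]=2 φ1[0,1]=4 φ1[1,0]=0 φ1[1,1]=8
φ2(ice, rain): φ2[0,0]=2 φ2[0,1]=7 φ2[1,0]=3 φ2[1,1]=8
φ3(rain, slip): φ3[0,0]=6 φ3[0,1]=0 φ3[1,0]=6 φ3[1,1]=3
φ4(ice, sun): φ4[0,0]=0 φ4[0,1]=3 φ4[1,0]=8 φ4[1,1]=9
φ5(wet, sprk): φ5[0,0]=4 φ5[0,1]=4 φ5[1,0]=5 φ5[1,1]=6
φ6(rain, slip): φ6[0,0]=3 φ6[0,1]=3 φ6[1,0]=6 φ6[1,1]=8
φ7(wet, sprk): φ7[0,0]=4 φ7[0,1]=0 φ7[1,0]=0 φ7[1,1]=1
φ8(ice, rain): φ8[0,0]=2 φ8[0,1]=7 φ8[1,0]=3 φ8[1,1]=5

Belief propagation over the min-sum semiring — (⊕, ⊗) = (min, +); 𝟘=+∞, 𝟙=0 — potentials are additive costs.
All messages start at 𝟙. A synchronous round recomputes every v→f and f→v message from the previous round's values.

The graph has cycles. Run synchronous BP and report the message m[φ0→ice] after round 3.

message @ round 3 = [3, 6]

init: all messages = 𝟙 over 2 values
r1 m[φ0→ice] = [1, 4]
r1 m[φ0→cld] = [3, 1]
r1 m[φ1→wet] = [2, 0]
r1 m[φ1→cld] = [0, 4]
r1 m[φ2→ice] = [2, 3]
r1 m[φ2→rain] = [2, 7]
r1 m[φ3→rain] = [0, 3]
r1 m[φ3→slip] = [6, 0]
r1 m[φ4→ice] = [0, 8]
r1 m[φ4→sun] = [0, 3]
r1 m[φ5→wet] = [4, 5]
r1 m[φ5→sprk] = [4, 4]
r1 m[φ6→rain] = [3, 6]
r1 m[φ6→slip] = [3, 3]
r1 m[φ7→wet] = [0, 0]
r1 m[φ7→sprk] = [0, 0]
r1 m[φ8→ice] = [2, 3]
r1 m[φ8→rain] = [2, 5]
r1 m[ice→φ0] = [0, 0]
r1 m[ice→φ2] = [0, 0]
r1 m[ice→φ4] = [0, 0]
r1 m[ice→φ8] = [0, 0]
r1 m[wet→φ1] = [0, 0]
r1 m[wet→φ5] = [0, 0]
r1 m[wet→φ7] = [0, 0]
r1 m[cld→φ0] = [0, 0]
r1 m[cld→φ1] = [0, 0]
r1 m[sun→φ4] = [0, 0]
r1 m[sprk→φ5] = [0, 0]
r1 m[sprk→φ7] = [0, 0]
r1 m[rain→φ2] = [0, 0]
r1 m[rain→φ3] = [0, 0]
r1 m[rain→φ6] = [0, 0]
r1 m[rain→φ8] = [0, 0]
r1 m[slip→φ3] = [0, 0]
r1 m[slip→φ6] = [0, 0]
r2 m[φ0→ice] = [1, 4]
r2 m[φ0→cld] = [3, 1]
r2 m[φ1→wet] = [2, 0]
r2 m[φ1→cld] = [0, 4]
r2 m[φ2→ice] = [2, 3]
r2 m[φ2→rain] = [2, 7]
r2 m[φ3→rain] = [0, 3]
r2 m[φ3→slip] = [6, 0]
r2 m[φ4→ice] = [0, 8]
r2 m[φ4→sun] = [0, 3]
r2 m[φ5→wet] = [4, 5]
r2 m[φ5→sprk] = [4, 4]
r2 m[φ6→rain] = [3, 6]
r2 m[φ6→slip] = [3, 3]
r2 m[φ7→wet] = [0, 0]
r2 m[φ7→sprk] = [0, 0]
r2 m[φ8→ice] = [2, 3]
r2 m[φ8→rain] = [2, 5]
r2 m[ice→φ0] = [4, 14]
r2 m[ice→φ2] = [3, 15]
r2 m[ice→φ4] = [5, 10]
r2 m[ice→φ8] = [3, 15]
r2 m[wet→φ1] = [4, 5]
r2 m[wet→φ5] = [2, 0]
r2 m[wet→φ7] = [6, 5]
r2 m[cld→φ0] = [0, 4]
r2 m[cld→φ1] = [3, 1]
r2 m[sun→φ4] = [0, 0]
r2 m[sprk→φ5] = [0, 0]
r2 m[sprk→φ7] = [4, 4]
r2 m[rain→φ2] = [5, 14]
r2 m[rain→φ3] = [7, 18]
r2 m[rain→φ6] = [4, 15]
r2 m[rain→φ8] = [5, 16]
r2 m[slip→φ3] = [3, 3]
r2 m[slip→φ6] = [6, 0]
r3 m[φ0→ice] = [3, 6]
r3 m[φ0→cld] = [7, 5]
r3 m[φ1→wet] = [5, 3]
r3 m[φ1→cld] = [5, 8]
r3 m[φ2→ice] = [7, 8]
r3 m[φ2→rain] = [5, 10]
r3 m[φ3→rain] = [3, 6]
r3 m[φ3→slip] = [13, 7]
r3 m[φ4→ice] = [0, 8]
r3 m[φ4→sun] = [5, 8]
r3 m[φ5→wet] = [4, 5]
r3 m[φ5→sprk] = [5, 6]
r3 m[φ6→rain] = [3, 8]
r3 m[φ6→slip] = [7, 7]
r3 m[φ7→wet] = [4, 4]
r3 m[φ7→sprk] = [5, 6]
r3 m[φ8→ice] = [7, 8]
r3 m[φ8→rain] = [5, 10]
r3 m[ice→φ0] = [4, 14]
r3 m[ice→φ2] = [3, 15]
r3 m[ice→φ4] = [5, 10]
r3 m[ice→φ8] = [3, 15]
r3 m[wet→φ1] = [4, 5]
r3 m[wet→φ5] = [2, 0]
r3 m[wet→φ7] = [6, 5]
r3 m[cld→φ0] = [0, 4]
r3 m[cld→φ1] = [3, 1]
r3 m[sun→φ4] = [0, 0]
r3 m[sprk→φ5] = [0, 0]
r3 m[sprk→φ7] = [4, 4]
r3 m[rain→φ2] = [5, 14]
r3 m[rain→φ3] = [7, 18]
r3 m[rain→φ6] = [4, 15]
r3 m[rain→φ8] = [5, 16]
r3 m[slip→φ3] = [3, 3]
r3 m[slip→φ6] = [6, 0]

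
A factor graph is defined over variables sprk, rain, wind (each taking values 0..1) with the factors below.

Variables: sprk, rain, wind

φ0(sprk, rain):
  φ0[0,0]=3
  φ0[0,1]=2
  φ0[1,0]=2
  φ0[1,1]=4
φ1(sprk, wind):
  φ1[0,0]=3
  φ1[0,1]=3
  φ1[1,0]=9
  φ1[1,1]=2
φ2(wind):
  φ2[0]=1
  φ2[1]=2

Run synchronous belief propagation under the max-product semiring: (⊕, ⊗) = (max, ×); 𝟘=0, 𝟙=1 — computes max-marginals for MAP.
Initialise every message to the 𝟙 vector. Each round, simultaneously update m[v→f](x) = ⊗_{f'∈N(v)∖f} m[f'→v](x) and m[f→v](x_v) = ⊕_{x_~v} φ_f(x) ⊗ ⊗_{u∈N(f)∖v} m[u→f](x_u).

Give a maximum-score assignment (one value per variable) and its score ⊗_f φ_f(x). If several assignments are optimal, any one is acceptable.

init: all messages = 𝟙 over 2 values
r1 m[φ0→sprk] = [3, 4]
r1 m[φ0→rain] = [3, 4]
r1 m[φ1→sprk] = [3, 9]
r1 m[φ1→wind] = [9, 3]
r1 m[φ2→wind] = [1, 2]
r1 m[sprk→φ0] = [1, 1]
r1 m[sprk→φ1] = [1, 1]
r1 m[rain→φ0] = [1, 1]
r1 m[wind→φ1] = [1, 1]
r1 m[wind→φ2] = [1, 1]
r2 m[φ0→sprk] = [3, 4]
r2 m[φ0→rain] = [3, 4]
r2 m[φ1→sprk] = [3, 9]
r2 m[φ1→wind] = [9, 3]
r2 m[φ2→wind] = [1, 2]
r2 m[sprk→φ0] = [3, 9]
r2 m[sprk→φ1] = [3, 4]
r2 m[rain→φ0] = [1, 1]
r2 m[wind→φ1] = [1, 2]
r2 m[wind→φ2] = [9, 3]
r3 m[φ0→sprk] = [3, 4]
r3 m[φ0→rain] = [18, 36]
r3 m[φ1→sprk] = [6, 9]
r3 m[φ1→wind] = [36, 9]
r3 m[φ2→wind] = [1, 2]
r3 m[sprk→φ0] = [3, 9]
r3 m[sprk→φ1] = [3, 4]
r3 m[rain→φ0] = [1, 1]
r3 m[wind→φ1] = [1, 2]
r3 m[wind→φ2] = [9, 3]
r4 m[φ0→sprk] = [3, 4]
r4 m[φ0→rain] = [18, 36]
r4 m[φ1→sprk] = [6, 9]
r4 m[φ1→wind] = [36, 9]
r4 m[φ2→wind] = [1, 2]
r4 m[sprk→φ0] = [6, 9]
r4 m[sprk→φ1] = [3, 4]
r4 m[rain→φ0] = [1, 1]
r4 m[wind→φ1] = [1, 2]
r4 m[wind→φ2] = [36, 9]
r5 m[φ0→sprk] = [3, 4]
r5 m[φ0→rain] = [18, 36]
r5 m[φ1→sprk] = [6, 9]
r5 m[φ1→wind] = [36, 9]
r5 m[φ2→wind] = [1, 2]
r5 m[sprk→φ0] = [6, 9]
r5 m[sprk→φ1] = [3, 4]
r5 m[rain→φ0] = [1, 1]
r5 m[wind→φ1] = [1, 2]
r5 m[wind→φ2] = [36, 9]
fixed point reached at round 5
traceback from sprk: (sprk=1, rain=1, wind=0), score=36

assignment: (sprk=1, rain=1, wind=0); score = 36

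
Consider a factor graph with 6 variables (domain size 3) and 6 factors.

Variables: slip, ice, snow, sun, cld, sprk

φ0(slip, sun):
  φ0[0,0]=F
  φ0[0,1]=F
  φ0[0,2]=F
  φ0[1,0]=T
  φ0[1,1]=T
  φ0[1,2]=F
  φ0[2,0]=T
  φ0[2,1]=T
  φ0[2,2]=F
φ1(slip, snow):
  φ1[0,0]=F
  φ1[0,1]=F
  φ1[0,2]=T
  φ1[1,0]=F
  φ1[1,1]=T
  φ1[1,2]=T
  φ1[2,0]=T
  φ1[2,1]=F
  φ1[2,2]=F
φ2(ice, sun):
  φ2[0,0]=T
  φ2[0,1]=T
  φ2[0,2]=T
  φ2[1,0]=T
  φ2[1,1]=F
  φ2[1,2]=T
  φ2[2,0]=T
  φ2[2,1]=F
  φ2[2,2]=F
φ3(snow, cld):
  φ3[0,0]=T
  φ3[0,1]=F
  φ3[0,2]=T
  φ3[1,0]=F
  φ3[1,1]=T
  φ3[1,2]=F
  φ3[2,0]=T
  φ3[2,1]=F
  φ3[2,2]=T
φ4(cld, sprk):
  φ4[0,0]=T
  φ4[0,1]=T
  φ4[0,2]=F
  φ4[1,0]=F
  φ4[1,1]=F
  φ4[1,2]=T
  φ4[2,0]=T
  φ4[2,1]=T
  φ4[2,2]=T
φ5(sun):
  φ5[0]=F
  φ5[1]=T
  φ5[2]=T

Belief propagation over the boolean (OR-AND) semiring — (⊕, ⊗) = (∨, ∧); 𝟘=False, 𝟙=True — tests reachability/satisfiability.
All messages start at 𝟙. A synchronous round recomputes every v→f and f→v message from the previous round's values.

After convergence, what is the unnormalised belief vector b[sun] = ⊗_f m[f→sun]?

b[sun] = [F, T, F]

init: all messages = 𝟙 over 3 values
r1 m[φ0→slip] = [F, T, T]
r1 m[φ0→sun] = [T, T, F]
r1 m[φ1→slip] = [T, T, T]
r1 m[φ1→snow] = [T, T, T]
r1 m[φ2→ice] = [T, T, T]
r1 m[φ2→sun] = [T, T, T]
r1 m[φ3→snow] = [T, T, T]
r1 m[φ3→cld] = [T, T, T]
r1 m[φ4→cld] = [T, T, T]
r1 m[φ4→sprk] = [T, T, T]
r1 m[φ5→sun] = [F, T, T]
r1 m[slip→φ0] = [T, T, T]
r1 m[slip→φ1] = [T, T, T]
r1 m[ice→φ2] = [T, T, T]
r1 m[snow→φ1] = [T, T, T]
r1 m[snow→φ3] = [T, T, T]
r1 m[sun→φ0] = [T, T, T]
r1 m[sun→φ2] = [T, T, T]
r1 m[sun→φ5] = [T, T, T]
r1 m[cld→φ3] = [T, T, T]
r1 m[cld→φ4] = [T, T, T]
r1 m[sprk→φ4] = [T, T, T]
r2 m[φ0→slip] = [F, T, T]
r2 m[φ0→sun] = [T, T, F]
r2 m[φ1→slip] = [T, T, T]
r2 m[φ1→snow] = [T, T, T]
r2 m[φ2→ice] = [T, T, T]
r2 m[φ2→sun] = [T, T, T]
r2 m[φ3→snow] = [T, T, T]
r2 m[φ3→cld] = [T, T, T]
r2 m[φ4→cld] = [T, T, T]
r2 m[φ4→sprk] = [T, T, T]
r2 m[φ5→sun] = [F, T, T]
r2 m[slip→φ0] = [T, T, T]
r2 m[slip→φ1] = [F, T, T]
r2 m[ice→φ2] = [T, T, T]
r2 m[snow→φ1] = [T, T, T]
r2 m[snow→φ3] = [T, T, T]
r2 m[sun→φ0] = [F, T, T]
r2 m[sun→φ2] = [F, T, F]
r2 m[sun→φ5] = [T, T, F]
r2 m[cld→φ3] = [T, T, T]
r2 m[cld→φ4] = [T, T, T]
r2 m[sprk→φ4] = [T, T, T]
r3 m[φ0→slip] = [F, T, T]
r3 m[φ0→sun] = [T, T, F]
r3 m[φ1→slip] = [T, T, T]
r3 m[φ1→snow] = [T, T, T]
r3 m[φ2→ice] = [T, F, F]
r3 m[φ2→sun] = [T, T, T]
r3 m[φ3→snow] = [T, T, T]
r3 m[φ3→cld] = [T, T, T]
r3 m[φ4→cld] = [T, T, T]
r3 m[φ4→sprk] = [T, T, T]
r3 m[φ5→sun] = [F, T, T]
r3 m[slip→φ0] = [T, T, T]
r3 m[slip→φ1] = [F, T, T]
r3 m[ice→φ2] = [T, T, T]
r3 m[snow→φ1] = [T, T, T]
r3 m[snow→φ3] = [T, T, T]
r3 m[sun→φ0] = [F, T, T]
r3 m[sun→φ2] = [F, T, F]
r3 m[sun→φ5] = [T, T, F]
r3 m[cld→φ3] = [T, T, T]
r3 m[cld→φ4] = [T, T, T]
r3 m[sprk→φ4] = [T, T, T]
r4 m[φ0→slip] = [F, T, T]
r4 m[φ0→sun] = [T, T, F]
r4 m[φ1→slip] = [T, T, T]
r4 m[φ1→snow] = [T, T, T]
r4 m[φ2→ice] = [T, F, F]
r4 m[φ2→sun] = [T, T, T]
r4 m[φ3→snow] = [T, T, T]
r4 m[φ3→cld] = [T, T, T]
r4 m[φ4→cld] = [T, T, T]
r4 m[φ4→sprk] = [T, T, T]
r4 m[φ5→sun] = [F, T, T]
r4 m[slip→φ0] = [T, T, T]
r4 m[slip→φ1] = [F, T, T]
r4 m[ice→φ2] = [T, T, T]
r4 m[snow→φ1] = [T, T, T]
r4 m[snow→φ3] = [T, T, T]
r4 m[sun→φ0] = [F, T, T]
r4 m[sun→φ2] = [F, T, F]
r4 m[sun→φ5] = [T, T, F]
r4 m[cld→φ3] = [T, T, T]
r4 m[cld→φ4] = [T, T, T]
r4 m[sprk→φ4] = [T, T, T]
fixed point reached at round 4
b[sun] = ⊗ incoming = [F, T, F]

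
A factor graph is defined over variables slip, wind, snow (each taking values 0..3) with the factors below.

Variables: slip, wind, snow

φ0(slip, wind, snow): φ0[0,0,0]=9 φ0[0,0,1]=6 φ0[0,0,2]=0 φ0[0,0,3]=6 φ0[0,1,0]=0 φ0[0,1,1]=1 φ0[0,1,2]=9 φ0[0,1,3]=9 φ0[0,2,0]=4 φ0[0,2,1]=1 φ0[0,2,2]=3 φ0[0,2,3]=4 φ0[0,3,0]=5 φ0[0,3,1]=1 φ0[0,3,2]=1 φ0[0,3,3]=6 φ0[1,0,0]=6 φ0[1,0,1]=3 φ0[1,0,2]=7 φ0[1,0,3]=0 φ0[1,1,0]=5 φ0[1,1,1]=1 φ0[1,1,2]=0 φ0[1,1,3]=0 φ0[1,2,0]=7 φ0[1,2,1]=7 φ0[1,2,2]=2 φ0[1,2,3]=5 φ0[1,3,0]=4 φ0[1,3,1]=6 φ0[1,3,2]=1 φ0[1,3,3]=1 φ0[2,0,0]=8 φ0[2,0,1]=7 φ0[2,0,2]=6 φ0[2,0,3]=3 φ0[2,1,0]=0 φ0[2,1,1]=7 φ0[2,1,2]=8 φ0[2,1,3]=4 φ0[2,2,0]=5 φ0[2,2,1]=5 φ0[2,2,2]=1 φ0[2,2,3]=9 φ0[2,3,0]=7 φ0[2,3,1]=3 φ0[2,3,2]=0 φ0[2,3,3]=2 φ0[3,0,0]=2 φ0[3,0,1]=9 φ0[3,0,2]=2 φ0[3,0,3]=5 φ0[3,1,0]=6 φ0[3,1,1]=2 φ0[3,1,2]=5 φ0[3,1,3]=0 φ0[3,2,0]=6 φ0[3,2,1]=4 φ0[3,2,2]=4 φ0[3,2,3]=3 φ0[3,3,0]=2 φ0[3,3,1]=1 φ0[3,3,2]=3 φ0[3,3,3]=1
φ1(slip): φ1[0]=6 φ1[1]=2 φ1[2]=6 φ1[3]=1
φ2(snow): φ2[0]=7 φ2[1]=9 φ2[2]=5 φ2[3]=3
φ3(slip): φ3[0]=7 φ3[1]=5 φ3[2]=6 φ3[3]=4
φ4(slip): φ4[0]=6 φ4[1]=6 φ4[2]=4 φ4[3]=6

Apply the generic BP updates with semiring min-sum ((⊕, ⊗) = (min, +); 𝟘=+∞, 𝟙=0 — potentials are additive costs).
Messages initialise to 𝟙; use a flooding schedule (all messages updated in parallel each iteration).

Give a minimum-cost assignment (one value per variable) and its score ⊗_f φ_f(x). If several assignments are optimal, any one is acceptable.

assignment: (slip=3, wind=1, snow=3); score = 14

init: all messages = 𝟙 over 4 values
r1 m[φ0→slip] = [0, 0, 0, 0]
r1 m[φ0→wind] = [0, 0, 1, 0]
r1 m[φ0→snow] = [0, 1, 0, 0]
r1 m[φ1→slip] = [6, 2, 6, 1]
r1 m[φ2→snow] = [7, 9, 5, 3]
r1 m[φ3→slip] = [7, 5, 6, 4]
r1 m[φ4→slip] = [6, 6, 4, 6]
r1 m[slip→φ0] = [0, 0, 0, 0]
r1 m[slip→φ1] = [0, 0, 0, 0]
r1 m[slip→φ3] = [0, 0, 0, 0]
r1 m[slip→φ4] = [0, 0, 0, 0]
r1 m[wind→φ0] = [0, 0, 0, 0]
r1 m[snow→φ0] = [0, 0, 0, 0]
r1 m[snow→φ2] = [0, 0, 0, 0]
r2 m[φ0→slip] = [0, 0, 0, 0]
r2 m[φ0→wind] = [0, 0, 1, 0]
r2 m[φ0→snow] = [0, 1, 0, 0]
r2 m[φ1→slip] = [6, 2, 6, 1]
r2 m[φ2→snow] = [7, 9, 5, 3]
r2 m[φ3→slip] = [7, 5, 6, 4]
r2 m[φ4→slip] = [6, 6, 4, 6]
r2 m[slip→φ0] = [19, 13, 16, 11]
r2 m[slip→φ1] = [13, 11, 10, 10]
r2 m[slip→φ3] = [12, 8, 10, 7]
r2 m[slip→φ4] = [13, 7, 12, 5]
r2 m[wind→φ0] = [0, 0, 0, 0]
r2 m[snow→φ0] = [7, 9, 5, 3]
r2 m[snow→φ2] = [0, 1, 0, 0]
r3 m[φ0→slip] = [5, 3, 5, 3]
r3 m[φ0→wind] = [16, 14, 17, 15]
r3 m[φ0→snow] = [13, 12, 13, 11]
r3 m[φ1→slip] = [6, 2, 6, 1]
r3 m[φ2→snow] = [7, 9, 5, 3]
r3 m[φ3→slip] = [7, 5, 6, 4]
r3 m[φ4→slip] = [6, 6, 4, 6]
r3 m[slip→φ0] = [19, 13, 16, 11]
r3 m[slip→φ1] = [13, 11, 10, 10]
r3 m[slip→φ3] = [12, 8, 10, 7]
r3 m[slip→φ4] = [13, 7, 12, 5]
r3 m[wind→φ0] = [0, 0, 0, 0]
r3 m[snow→φ0] = [7, 9, 5, 3]
r3 m[snow→φ2] = [0, 1, 0, 0]
r4 m[φ0→slip] = [5, 3, 5, 3]
r4 m[φ0→wind] = [16, 14, 17, 15]
r4 m[φ0→snow] = [13, 12, 13, 11]
r4 m[φ1→slip] = [6, 2, 6, 1]
r4 m[φ2→snow] = [7, 9, 5, 3]
r4 m[φ3→slip] = [7, 5, 6, 4]
r4 m[φ4→slip] = [6, 6, 4, 6]
r4 m[slip→φ0] = [19, 13, 16, 11]
r4 m[slip→φ1] = [18, 14, 15, 13]
r4 m[slip→φ3] = [17, 11, 15, 10]
r4 m[slip→φ4] = [18, 10, 17, 8]
r4 m[wind→φ0] = [0, 0, 0, 0]
r4 m[snow→φ0] = [7, 9, 5, 3]
r4 m[snow→φ2] = [13, 12, 13, 11]
r5 m[φ0→slip] = [5, 3, 5, 3]
r5 m[φ0→wind] = [16, 14, 17, 15]
r5 m[φ0→snow] = [13, 12, 13, 11]
r5 m[φ1→slip] = [6, 2, 6, 1]
r5 m[φ2→snow] = [7, 9, 5, 3]
r5 m[φ3→slip] = [7, 5, 6, 4]
r5 m[φ4→slip] = [6, 6, 4, 6]
r5 m[slip→φ0] = [19, 13, 16, 11]
r5 m[slip→φ1] = [18, 14, 15, 13]
r5 m[slip→φ3] = [17, 11, 15, 10]
r5 m[slip→φ4] = [18, 10, 17, 8]
r5 m[wind→φ0] = [0, 0, 0, 0]
r5 m[snow→φ0] = [7, 9, 5, 3]
r5 m[snow→φ2] = [13, 12, 13, 11]
fixed point reached at round 5
traceback from slip: (slip=3, wind=1, snow=3), score=14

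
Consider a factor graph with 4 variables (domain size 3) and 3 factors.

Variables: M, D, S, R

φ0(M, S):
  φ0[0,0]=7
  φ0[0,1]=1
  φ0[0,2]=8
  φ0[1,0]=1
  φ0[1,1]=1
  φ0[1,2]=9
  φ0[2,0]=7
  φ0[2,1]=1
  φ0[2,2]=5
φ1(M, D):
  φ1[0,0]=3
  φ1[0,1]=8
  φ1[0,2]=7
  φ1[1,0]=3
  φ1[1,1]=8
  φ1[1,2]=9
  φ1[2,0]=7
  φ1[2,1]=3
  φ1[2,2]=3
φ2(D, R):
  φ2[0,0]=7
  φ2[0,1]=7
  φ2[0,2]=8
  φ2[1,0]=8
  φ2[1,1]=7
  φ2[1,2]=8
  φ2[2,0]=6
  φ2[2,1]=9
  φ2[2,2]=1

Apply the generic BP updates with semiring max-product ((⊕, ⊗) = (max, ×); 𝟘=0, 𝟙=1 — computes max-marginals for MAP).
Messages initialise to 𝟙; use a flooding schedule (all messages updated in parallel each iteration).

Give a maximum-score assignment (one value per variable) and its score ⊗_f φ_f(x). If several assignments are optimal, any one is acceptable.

init: all messages = 𝟙 over 3 values
r1 m[φ0→M] = [8, 9, 7]
r1 m[φ0→S] = [7, 1, 9]
r1 m[φ1→M] = [8, 9, 7]
r1 m[φ1→D] = [7, 8, 9]
r1 m[φ2→D] = [8, 8, 9]
r1 m[φ2→R] = [8, 9, 8]
r1 m[M→φ0] = [1, 1, 1]
r1 m[M→φ1] = [1, 1, 1]
r1 m[D→φ1] = [1, 1, 1]
r1 m[D→φ2] = [1, 1, 1]
r1 m[S→φ0] = [1, 1, 1]
r1 m[R→φ2] = [1, 1, 1]
r2 m[φ0→M] = [8, 9, 7]
r2 m[φ0→S] = [7, 1, 9]
r2 m[φ1→M] = [8, 9, 7]
r2 m[φ1→D] = [7, 8, 9]
r2 m[φ2→D] = [8, 8, 9]
r2 m[φ2→R] = [8, 9, 8]
r2 m[M→φ0] = [8, 9, 7]
r2 m[M→φ1] = [8, 9, 7]
r2 m[D→φ1] = [8, 8, 9]
r2 m[D→φ2] = [7, 8, 9]
r2 m[S→φ0] = [1, 1, 1]
r2 m[R→φ2] = [1, 1, 1]
r3 m[φ0→M] = [8, 9, 7]
r3 m[φ0→S] = [56, 9, 81]
r3 m[φ1→M] = [64, 81, 56]
r3 m[φ1→D] = [49, 72, 81]
r3 m[φ2→D] = [8, 8, 9]
r3 m[φ2→R] = [64, 81, 64]
r3 m[M→φ0] = [8, 9, 7]
r3 m[M→φ1] = [8, 9, 7]
r3 m[D→φ1] = [8, 8, 9]
r3 m[D→φ2] = [7, 8, 9]
r3 m[S→φ0] = [1, 1, 1]
r3 m[R→φ2] = [1, 1, 1]
r4 m[φ0→M] = [8, 9, 7]
r4 m[φ0→S] = [56, 9, 81]
r4 m[φ1→M] = [64, 81, 56]
r4 m[φ1→D] = [49, 72, 81]
r4 m[φ2→D] = [8, 8, 9]
r4 m[φ2→R] = [64, 81, 64]
r4 m[M→φ0] = [64, 81, 56]
r4 m[M→φ1] = [8, 9, 7]
r4 m[D→φ1] = [8, 8, 9]
r4 m[D→φ2] = [49, 72, 81]
r4 m[S→φ0] = [1, 1, 1]
r4 m[R→φ2] = [1, 1, 1]
r5 m[φ0→M] = [8, 9, 7]
r5 m[φ0→S] = [448, 81, 729]
r5 m[φ1→M] = [64, 81, 56]
r5 m[φ1→D] = [49, 72, 81]
r5 m[φ2→D] = [8, 8, 9]
r5 m[φ2→R] = [576, 729, 576]
r5 m[M→φ0] = [64, 81, 56]
r5 m[M→φ1] = [8, 9, 7]
r5 m[D→φ1] = [8, 8, 9]
r5 m[D→φ2] = [49, 72, 81]
r5 m[S→φ0] = [1, 1, 1]
r5 m[R→φ2] = [1, 1, 1]
r6 m[φ0→M] = [8, 9, 7]
r6 m[φ0→S] = [448, 81, 729]
r6 m[φ1→M] = [64, 81, 56]
r6 m[φ1→D] = [49, 72, 81]
r6 m[φ2→D] = [8, 8, 9]
r6 m[φ2→R] = [576, 729, 576]
r6 m[M→φ0] = [64, 81, 56]
r6 m[M→φ1] = [8, 9, 7]
r6 m[D→φ1] = [8, 8, 9]
r6 m[D→φ2] = [49, 72, 81]
r6 m[S→φ0] = [1, 1, 1]
r6 m[R→φ2] = [1, 1, 1]
fixed point reached at round 6
traceback from M: (M=1, D=2, S=2, R=1), score=729

assignment: (M=1, D=2, S=2, R=1); score = 729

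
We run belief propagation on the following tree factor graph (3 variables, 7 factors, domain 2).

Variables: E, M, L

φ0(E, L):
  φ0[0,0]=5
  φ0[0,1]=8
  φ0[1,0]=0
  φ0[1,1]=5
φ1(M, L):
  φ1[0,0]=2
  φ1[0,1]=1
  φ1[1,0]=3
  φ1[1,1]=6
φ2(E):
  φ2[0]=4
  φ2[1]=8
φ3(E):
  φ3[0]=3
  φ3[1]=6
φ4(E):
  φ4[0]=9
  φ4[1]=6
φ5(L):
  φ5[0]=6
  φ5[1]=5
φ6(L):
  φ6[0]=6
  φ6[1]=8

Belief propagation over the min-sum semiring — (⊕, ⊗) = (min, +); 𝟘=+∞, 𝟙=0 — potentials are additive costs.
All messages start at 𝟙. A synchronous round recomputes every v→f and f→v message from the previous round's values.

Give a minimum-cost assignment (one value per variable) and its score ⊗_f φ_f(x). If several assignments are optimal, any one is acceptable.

init: all messages = 𝟙 over 2 values
r1 m[φ0→E] = [5, 0]
r1 m[φ0→L] = [0, 5]
r1 m[φ1→M] = [1, 3]
r1 m[φ1→L] = [2, 1]
r1 m[φ2→E] = [4, 8]
r1 m[φ3→E] = [3, 6]
r1 m[φ4→E] = [9, 6]
r1 m[φ5→L] = [6, 5]
r1 m[φ6→L] = [6, 8]
r1 m[E→φ0] = [0, 0]
r1 m[E→φ2] = [0, 0]
r1 m[E→φ3] = [0, 0]
r1 m[E→φ4] = [0, 0]
r1 m[M→φ1] = [0, 0]
r1 m[L→φ0] = [0, 0]
r1 m[L→φ1] = [0, 0]
r1 m[L→φ5] = [0, 0]
r1 m[L→φ6] = [0, 0]
r2 m[φ0→E] = [5, 0]
r2 m[φ0→L] = [0, 5]
r2 m[φ1→M] = [1, 3]
r2 m[φ1→L] = [2, 1]
r2 m[φ2→E] = [4, 8]
r2 m[φ3→E] = [3, 6]
r2 m[φ4→E] = [9, 6]
r2 m[φ5→L] = [6, 5]
r2 m[φ6→L] = [6, 8]
r2 m[E→φ0] = [16, 20]
r2 m[E→φ2] = [17, 12]
r2 m[E→φ3] = [18, 14]
r2 m[E→φ4] = [12, 14]
r2 m[M→φ1] = [0, 0]
r2 m[L→φ0] = [14, 14]
r2 m[L→φ1] = [12, 18]
r2 m[L→φ5] = [8, 14]
r2 m[L→φ6] = [8, 11]
r3 m[φ0→E] = [19, 14]
r3 m[φ0→L] = [20, 24]
r3 m[φ1→M] = [14, 15]
r3 m[φ1→L] = [2, 1]
r3 m[φ2→E] = [4, 8]
r3 m[φ3→E] = [3, 6]
r3 m[φ4→E] = [9, 6]
r3 m[φ5→L] = [6, 5]
r3 m[φ6→L] = [6, 8]
r3 m[E→φ0] = [16, 20]
r3 m[E→φ2] = [17, 12]
r3 m[E→φ3] = [18, 14]
r3 m[E→φ4] = [12, 14]
r3 m[M→φ1] = [0, 0]
r3 m[L→φ0] = [14, 14]
r3 m[L→φ1] = [12, 18]
r3 m[L→φ5] = [8, 14]
r3 m[L→φ6] = [8, 11]
r4 m[φ0→E] = [19, 14]
r4 m[φ0→L] = [20, 24]
r4 m[φ1→M] = [14, 15]
r4 m[φ1→L] = [2, 1]
r4 m[φ2→E] = [4, 8]
r4 m[φ3→E] = [3, 6]
r4 m[φ4→E] = [9, 6]
r4 m[φ5→L] = [6, 5]
r4 m[φ6→L] = [6, 8]
r4 m[E→φ0] = [16, 20]
r4 m[E→φ2] = [31, 26]
r4 m[E→φ3] = [32, 28]
r4 m[E→φ4] = [26, 28]
r4 m[M→φ1] = [0, 0]
r4 m[L→φ0] = [14, 14]
r4 m[L→φ1] = [32, 37]
r4 m[L→φ5] = [28, 33]
r4 m[L→φ6] = [28, 30]
r5 m[φ0→E] = [19, 14]
r5 m[φ0→L] = [20, 24]
r5 m[φ1→M] = [34, 35]
r5 m[φ1→L] = [2, 1]
r5 m[φ2→E] = [4, 8]
r5 m[φ3→E] = [3, 6]
r5 m[φ4→E] = [9, 6]
r5 m[φ5→L] = [6, 5]
r5 m[φ6→L] = [6, 8]
r5 m[E→φ0] = [16, 20]
r5 m[E→φ2] = [31, 26]
r5 m[E→φ3] = [32, 28]
r5 m[E→φ4] = [26, 28]
r5 m[M→φ1] = [0, 0]
r5 m[L→φ0] = [14, 14]
r5 m[L→φ1] = [32, 37]
r5 m[L→φ5] = [28, 33]
r5 m[L→φ6] = [28, 30]
r6 m[φ0→E] = [19, 14]
r6 m[φ0→L] = [20, 24]
r6 m[φ1→M] = [34, 35]
r6 m[φ1→L] = [2, 1]
r6 m[φ2→E] = [4, 8]
r6 m[φ3→E] = [3, 6]
r6 m[φ4→E] = [9, 6]
r6 m[φ5→L] = [6, 5]
r6 m[φ6→L] = [6, 8]
r6 m[E→φ0] = [16, 20]
r6 m[E→φ2] = [31, 26]
r6 m[E→φ3] = [32, 28]
r6 m[E→φ4] = [26, 28]
r6 m[M→φ1] = [0, 0]
r6 m[L→φ0] = [14, 14]
r6 m[L→φ1] = [32, 37]
r6 m[L→φ5] = [28, 33]
r6 m[L→φ6] = [28, 30]
fixed point reached at round 6
traceback from E: (E=1, M=0, L=0), score=34

assignment: (E=1, M=0, L=0); score = 34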